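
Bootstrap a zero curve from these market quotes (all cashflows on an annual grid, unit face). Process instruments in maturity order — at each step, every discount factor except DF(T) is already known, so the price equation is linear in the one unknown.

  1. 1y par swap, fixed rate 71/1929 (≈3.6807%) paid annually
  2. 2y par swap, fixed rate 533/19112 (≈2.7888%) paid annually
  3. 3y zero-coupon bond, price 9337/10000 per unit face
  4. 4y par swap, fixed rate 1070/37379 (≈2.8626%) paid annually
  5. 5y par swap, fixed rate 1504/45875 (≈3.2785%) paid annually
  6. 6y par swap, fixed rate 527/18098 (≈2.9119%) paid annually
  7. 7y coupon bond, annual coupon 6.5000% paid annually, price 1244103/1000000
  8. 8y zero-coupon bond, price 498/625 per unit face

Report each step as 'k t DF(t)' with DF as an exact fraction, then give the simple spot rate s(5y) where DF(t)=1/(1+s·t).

step 1 [1y] swap r/1=71/1929: DF=(1 − 71/1929·(0))/(1+71/1929) = 1929/2000 ≈ 0.964500
step 2 [2y] swap r/1=533/19112: DF=(1 − 533/19112·(0.964500))/(1+533/19112) = 9467/10000 ≈ 0.946700
step 3 [3y] zero: DF = P = 9337/10000 ≈ 0.933700
step 4 [4y] swap r/1=1070/37379: DF=(1 − 1070/37379·(0.964500+0.946700+0.933700))/(1+1070/37379) = 893/1000 ≈ 0.893000
step 5 [5y] swap r/1=1504/45875: DF=(1 − 1504/45875·(0.964500+0.946700+0.933700+0.893000))/(1+1504/45875) = 531/625 ≈ 0.849600
step 6 [6y] swap r/1=527/18098: DF=(1 − 527/18098·(0.964500+0.946700+0.933700+0.893000+0.849600))/(1+527/18098) = 8419/10000 ≈ 0.841900
step 7 [7y] bond c/1=13/200: DF=(1244103/1000000 − 13/200·(0.964500+0.946700+0.933700+0.893000+0.849600+0.841900))/(1+13/200) = 523/625 ≈ 0.836800
step 8 [8y] zero: DF = P = 498/625 ≈ 0.796800

1 1 1929/2000
2 2 9467/10000
3 3 9337/10000
4 4 893/1000
5 5 531/625
6 6 8419/10000
7 7 523/625
8 8 498/625
s(5y) = (1/(531/625) − 1)/(5) = 94/2655 ≈ 3.5405%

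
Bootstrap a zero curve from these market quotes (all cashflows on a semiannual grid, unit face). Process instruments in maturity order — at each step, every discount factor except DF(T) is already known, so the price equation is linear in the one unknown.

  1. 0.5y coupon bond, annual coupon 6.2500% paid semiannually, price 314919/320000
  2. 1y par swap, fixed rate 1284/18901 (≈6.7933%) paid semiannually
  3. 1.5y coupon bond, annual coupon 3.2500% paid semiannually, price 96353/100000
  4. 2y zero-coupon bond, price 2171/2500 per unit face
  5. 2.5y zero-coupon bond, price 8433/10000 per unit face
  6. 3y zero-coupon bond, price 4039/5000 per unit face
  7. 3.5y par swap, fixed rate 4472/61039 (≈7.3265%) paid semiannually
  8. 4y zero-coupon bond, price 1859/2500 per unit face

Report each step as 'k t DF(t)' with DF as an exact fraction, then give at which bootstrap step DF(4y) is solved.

1 1/2 9543/10000
2 1 4679/5000
3 3/2 9179/10000
4 2 2171/2500
5 5/2 8433/10000
6 3 4039/5000
7 7/2 1941/2500
8 4 1859/2500
DF(4y) is solved at step 8

step 1 [0.5y] bond c/2=1/32: DF=(314919/320000 − 1/32·(0))/(1+1/32) = 9543/10000 ≈ 0.954300
step 2 [1y] swap r/2=642/18901: DF=(1 − 642/18901·(0.954300))/(1+642/18901) = 4679/5000 ≈ 0.935800
step 3 [1.5y] bond c/2=13/800: DF=(96353/100000 − 13/800·(0.954300+0.935800))/(1+13/800) = 9179/10000 ≈ 0.917900
step 4 [2y] zero: DF = P = 2171/2500 ≈ 0.868400
step 5 [2.5y] zero: DF = P = 8433/10000 ≈ 0.843300
step 6 [3y] zero: DF = P = 4039/5000 ≈ 0.807800
step 7 [3.5y] swap r/2=2236/61039: DF=(1 − 2236/61039·(0.954300+0.935800+0.917900+0.868400+0.843300+0.807800))/(1+2236/61039) = 1941/2500 ≈ 0.776400
step 8 [4y] zero: DF = P = 1859/2500 ≈ 0.743600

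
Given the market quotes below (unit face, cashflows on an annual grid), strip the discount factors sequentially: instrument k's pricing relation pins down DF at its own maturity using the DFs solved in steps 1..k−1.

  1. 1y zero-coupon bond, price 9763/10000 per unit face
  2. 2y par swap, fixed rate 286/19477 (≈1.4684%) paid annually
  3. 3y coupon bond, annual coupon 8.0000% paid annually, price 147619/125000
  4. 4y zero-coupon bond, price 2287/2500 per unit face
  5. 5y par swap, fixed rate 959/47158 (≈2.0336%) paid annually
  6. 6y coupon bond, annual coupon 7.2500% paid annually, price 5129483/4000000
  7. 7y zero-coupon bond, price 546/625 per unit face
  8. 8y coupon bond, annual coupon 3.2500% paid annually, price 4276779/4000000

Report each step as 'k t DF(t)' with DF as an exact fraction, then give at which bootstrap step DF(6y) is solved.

step 1 [1y] zero: DF = P = 9763/10000 ≈ 0.976300
step 2 [2y] swap r/1=286/19477: DF=(1 − 286/19477·(0.976300))/(1+286/19477) = 4857/5000 ≈ 0.971400
step 3 [3y] bond c/1=2/25: DF=(147619/125000 − 2/25·(0.976300+0.971400))/(1+2/25) = 2373/2500 ≈ 0.949200
step 4 [4y] zero: DF = P = 2287/2500 ≈ 0.914800
step 5 [5y] swap r/1=959/47158: DF=(1 − 959/47158·(0.976300+0.971400+0.949200+0.914800))/(1+959/47158) = 9041/10000 ≈ 0.904100
step 6 [6y] bond c/1=29/400: DF=(5129483/4000000 − 29/400·(0.976300+0.971400+0.949200+0.914800+0.904100))/(1+29/400) = 8769/10000 ≈ 0.876900
step 7 [7y] zero: DF = P = 546/625 ≈ 0.873600
step 8 [8y] bond c/1=13/400: DF=(4276779/4000000 − 13/400·(0.976300+0.971400+0.949200+0.914800+0.904100+0.876900+0.873600))/(1+13/400) = 104/125 ≈ 0.832000

1 1 9763/10000
2 2 4857/5000
3 3 2373/2500
4 4 2287/2500
5 5 9041/10000
6 6 8769/10000
7 7 546/625
8 8 104/125
DF(6y) is solved at step 6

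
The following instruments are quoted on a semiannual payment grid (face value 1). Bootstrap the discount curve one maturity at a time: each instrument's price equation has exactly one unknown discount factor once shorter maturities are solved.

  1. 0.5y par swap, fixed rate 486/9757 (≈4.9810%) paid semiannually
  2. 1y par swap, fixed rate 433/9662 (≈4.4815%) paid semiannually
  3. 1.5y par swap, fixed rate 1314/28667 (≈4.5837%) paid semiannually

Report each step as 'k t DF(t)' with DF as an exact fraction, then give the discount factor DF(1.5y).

1 1/2 9757/10000
2 1 9567/10000
3 3/2 9343/10000
DF(1.5y) = 9343/10000 ≈ 0.934300

step 1 [0.5y] swap r/2=243/9757: DF=(1 − 243/9757·(0))/(1+243/9757) = 9757/10000 ≈ 0.975700
step 2 [1y] swap r/2=433/19324: DF=(1 − 433/19324·(0.975700))/(1+433/19324) = 9567/10000 ≈ 0.956700
step 3 [1.5y] swap r/2=657/28667: DF=(1 − 657/28667·(0.975700+0.956700))/(1+657/28667) = 9343/10000 ≈ 0.934300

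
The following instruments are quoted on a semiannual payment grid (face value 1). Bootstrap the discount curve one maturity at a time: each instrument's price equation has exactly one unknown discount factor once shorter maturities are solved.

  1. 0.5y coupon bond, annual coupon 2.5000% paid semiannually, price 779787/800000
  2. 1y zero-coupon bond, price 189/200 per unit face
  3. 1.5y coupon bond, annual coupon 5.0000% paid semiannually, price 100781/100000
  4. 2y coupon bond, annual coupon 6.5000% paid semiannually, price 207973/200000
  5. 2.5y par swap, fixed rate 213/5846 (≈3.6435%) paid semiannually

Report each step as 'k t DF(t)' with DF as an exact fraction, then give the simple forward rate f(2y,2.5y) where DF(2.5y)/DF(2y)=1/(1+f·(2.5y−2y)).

step 1 [0.5y] bond c/2=1/80: DF=(779787/800000 − 1/80·(0))/(1+1/80) = 9627/10000 ≈ 0.962700
step 2 [1y] zero: DF = P = 189/200 ≈ 0.945000
step 3 [1.5y] bond c/2=1/40: DF=(100781/100000 − 1/40·(0.962700+0.945000))/(1+1/40) = 9367/10000 ≈ 0.936700
step 4 [2y] bond c/2=13/400: DF=(207973/200000 − 13/400·(0.962700+0.945000+0.936700))/(1+13/400) = 1147/1250 ≈ 0.917600
step 5 [2.5y] swap r/2=213/11692: DF=(1 − 213/11692·(0.962700+0.945000+0.936700+0.917600))/(1+213/11692) = 2287/2500 ≈ 0.914800

1 1/2 9627/10000
2 1 189/200
3 3/2 9367/10000
4 2 1147/1250
5 5/2 2287/2500
f(2y,2.5y) = ((1147/1250)/(2287/2500) − 1)/(1/2) = 14/2287 ≈ 0.6122%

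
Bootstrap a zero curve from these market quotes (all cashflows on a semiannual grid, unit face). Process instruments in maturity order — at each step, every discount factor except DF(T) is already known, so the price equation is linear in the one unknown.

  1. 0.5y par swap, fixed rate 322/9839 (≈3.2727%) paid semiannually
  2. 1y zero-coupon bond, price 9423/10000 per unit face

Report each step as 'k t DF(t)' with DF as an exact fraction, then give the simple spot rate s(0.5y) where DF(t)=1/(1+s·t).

1 1/2 9839/10000
2 1 9423/10000
s(0.5y) = (1/(9839/10000) − 1)/(1/2) = 322/9839 ≈ 3.2727%

step 1 [0.5y] swap r/2=161/9839: DF=(1 − 161/9839·(0))/(1+161/9839) = 9839/10000 ≈ 0.983900
step 2 [1y] zero: DF = P = 9423/10000 ≈ 0.942300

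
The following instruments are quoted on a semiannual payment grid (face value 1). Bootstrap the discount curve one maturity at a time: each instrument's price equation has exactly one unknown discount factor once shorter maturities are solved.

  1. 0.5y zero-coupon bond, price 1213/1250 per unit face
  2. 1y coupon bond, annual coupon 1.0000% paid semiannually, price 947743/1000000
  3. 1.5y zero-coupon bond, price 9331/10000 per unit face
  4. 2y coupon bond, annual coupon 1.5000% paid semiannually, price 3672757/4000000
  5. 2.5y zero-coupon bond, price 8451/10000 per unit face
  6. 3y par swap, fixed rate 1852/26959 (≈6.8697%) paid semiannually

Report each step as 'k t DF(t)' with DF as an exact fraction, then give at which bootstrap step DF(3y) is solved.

1 1/2 1213/1250
2 1 4691/5000
3 3/2 9331/10000
4 2 4451/5000
5 5/2 8451/10000
6 3 2037/2500
DF(3y) is solved at step 6

step 1 [0.5y] zero: DF = P = 1213/1250 ≈ 0.970400
step 2 [1y] bond c/2=1/200: DF=(947743/1000000 − 1/200·(0.970400))/(1+1/200) = 4691/5000 ≈ 0.938200
step 3 [1.5y] zero: DF = P = 9331/10000 ≈ 0.933100
step 4 [2y] bond c/2=3/400: DF=(3672757/4000000 − 3/400·(0.970400+0.938200+0.933100))/(1+3/400) = 4451/5000 ≈ 0.890200
step 5 [2.5y] zero: DF = P = 8451/10000 ≈ 0.845100
step 6 [3y] swap r/2=926/26959: DF=(1 − 926/26959·(0.970400+0.938200+0.933100+0.890200+0.845100))/(1+926/26959) = 2037/2500 ≈ 0.814800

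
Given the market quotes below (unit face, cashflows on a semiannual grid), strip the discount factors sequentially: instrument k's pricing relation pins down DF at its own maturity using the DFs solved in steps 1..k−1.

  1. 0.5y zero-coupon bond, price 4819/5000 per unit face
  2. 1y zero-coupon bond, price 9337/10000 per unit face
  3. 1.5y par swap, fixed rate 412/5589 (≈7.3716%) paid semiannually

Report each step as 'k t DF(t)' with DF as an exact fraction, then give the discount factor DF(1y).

step 1 [0.5y] zero: DF = P = 4819/5000 ≈ 0.963800
step 2 [1y] zero: DF = P = 9337/10000 ≈ 0.933700
step 3 [1.5y] swap r/2=206/5589: DF=(1 − 206/5589·(0.963800+0.933700))/(1+206/5589) = 897/1000 ≈ 0.897000

1 1/2 4819/5000
2 1 9337/10000
3 3/2 897/1000
DF(1y) = 9337/10000 ≈ 0.933700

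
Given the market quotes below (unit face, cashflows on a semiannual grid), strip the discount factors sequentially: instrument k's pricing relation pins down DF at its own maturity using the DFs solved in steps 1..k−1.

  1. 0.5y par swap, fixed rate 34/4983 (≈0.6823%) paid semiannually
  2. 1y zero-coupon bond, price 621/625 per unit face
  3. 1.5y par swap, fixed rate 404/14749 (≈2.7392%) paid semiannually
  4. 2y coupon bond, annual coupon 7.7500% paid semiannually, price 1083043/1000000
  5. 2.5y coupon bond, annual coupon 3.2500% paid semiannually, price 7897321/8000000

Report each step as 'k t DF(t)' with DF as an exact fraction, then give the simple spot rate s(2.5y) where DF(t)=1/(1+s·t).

1 1/2 4983/5000
2 1 621/625
3 3/2 2399/2500
4 2 4663/5000
5 5/2 9093/10000
s(2.5y) = (1/(9093/10000) − 1)/(5/2) = 1814/45465 ≈ 3.9899%

step 1 [0.5y] swap r/2=17/4983: DF=(1 − 17/4983·(0))/(1+17/4983) = 4983/5000 ≈ 0.996600
step 2 [1y] zero: DF = P = 621/625 ≈ 0.993600
step 3 [1.5y] swap r/2=202/14749: DF=(1 − 202/14749·(0.996600+0.993600))/(1+202/14749) = 2399/2500 ≈ 0.959600
step 4 [2y] bond c/2=31/800: DF=(1083043/1000000 − 31/800·(0.996600+0.993600+0.959600))/(1+31/800) = 4663/5000 ≈ 0.932600
step 5 [2.5y] bond c/2=13/800: DF=(7897321/8000000 − 13/800·(0.996600+0.993600+0.959600+0.932600))/(1+13/800) = 9093/10000 ≈ 0.909300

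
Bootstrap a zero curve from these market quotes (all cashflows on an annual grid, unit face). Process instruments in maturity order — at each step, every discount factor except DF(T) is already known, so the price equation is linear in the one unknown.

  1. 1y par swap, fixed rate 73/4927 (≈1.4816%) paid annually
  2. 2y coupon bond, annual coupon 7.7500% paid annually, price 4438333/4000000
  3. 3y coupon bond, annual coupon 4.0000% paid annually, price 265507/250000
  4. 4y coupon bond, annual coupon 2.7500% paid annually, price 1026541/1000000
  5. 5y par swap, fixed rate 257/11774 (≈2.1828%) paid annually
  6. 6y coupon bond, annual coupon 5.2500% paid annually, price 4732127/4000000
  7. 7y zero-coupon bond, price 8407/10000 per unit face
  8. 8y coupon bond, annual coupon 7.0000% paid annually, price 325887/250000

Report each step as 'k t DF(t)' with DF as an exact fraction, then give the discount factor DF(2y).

step 1 [1y] swap r/1=73/4927: DF=(1 − 73/4927·(0))/(1+73/4927) = 4927/5000 ≈ 0.985400
step 2 [2y] bond c/1=31/400: DF=(4438333/4000000 − 31/400·(0.985400))/(1+31/400) = 9589/10000 ≈ 0.958900
step 3 [3y] bond c/1=1/25: DF=(265507/250000 − 1/25·(0.985400+0.958900))/(1+1/25) = 1183/1250 ≈ 0.946400
step 4 [4y] bond c/1=11/400: DF=(1026541/1000000 − 11/400·(0.985400+0.958900+0.946400))/(1+11/400) = 9217/10000 ≈ 0.921700
step 5 [5y] swap r/1=257/11774: DF=(1 − 257/11774·(0.985400+0.958900+0.946400+0.921700))/(1+257/11774) = 2243/2500 ≈ 0.897200
step 6 [6y] bond c/1=21/400: DF=(4732127/4000000 − 21/400·(0.985400+0.958900+0.946400+0.921700+0.897200))/(1+21/400) = 8891/10000 ≈ 0.889100
step 7 [7y] zero: DF = P = 8407/10000 ≈ 0.840700
step 8 [8y] bond c/1=7/100: DF=(325887/250000 − 7/100·(0.985400+0.958900+0.946400+0.921700+0.897200+0.889100+0.840700))/(1+7/100) = 797/1000 ≈ 0.797000

1 1 4927/5000
2 2 9589/10000
3 3 1183/1250
4 4 9217/10000
5 5 2243/2500
6 6 8891/10000
7 7 8407/10000
8 8 797/1000
DF(2y) = 9589/10000 ≈ 0.958900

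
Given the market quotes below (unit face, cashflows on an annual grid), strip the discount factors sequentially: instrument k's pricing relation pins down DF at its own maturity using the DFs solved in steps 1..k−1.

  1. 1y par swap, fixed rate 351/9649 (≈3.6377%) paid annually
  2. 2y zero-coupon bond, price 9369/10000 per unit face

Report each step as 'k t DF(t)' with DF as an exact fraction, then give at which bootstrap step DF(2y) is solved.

step 1 [1y] swap r/1=351/9649: DF=(1 − 351/9649·(0))/(1+351/9649) = 9649/10000 ≈ 0.964900
step 2 [2y] zero: DF = P = 9369/10000 ≈ 0.936900

1 1 9649/10000
2 2 9369/10000
DF(2y) is solved at step 2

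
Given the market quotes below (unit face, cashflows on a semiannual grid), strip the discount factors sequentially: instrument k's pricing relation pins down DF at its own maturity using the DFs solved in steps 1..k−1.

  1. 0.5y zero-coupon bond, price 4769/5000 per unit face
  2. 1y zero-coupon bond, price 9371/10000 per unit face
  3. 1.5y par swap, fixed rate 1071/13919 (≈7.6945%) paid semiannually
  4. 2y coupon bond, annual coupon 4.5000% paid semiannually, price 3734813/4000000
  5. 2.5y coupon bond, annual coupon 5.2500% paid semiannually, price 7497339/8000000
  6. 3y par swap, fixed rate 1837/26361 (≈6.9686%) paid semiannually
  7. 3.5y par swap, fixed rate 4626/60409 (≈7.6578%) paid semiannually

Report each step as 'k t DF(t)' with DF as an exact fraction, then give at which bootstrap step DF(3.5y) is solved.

step 1 [0.5y] zero: DF = P = 4769/5000 ≈ 0.953800
step 2 [1y] zero: DF = P = 9371/10000 ≈ 0.937100
step 3 [1.5y] swap r/2=1071/27838: DF=(1 − 1071/27838·(0.953800+0.937100))/(1+1071/27838) = 8929/10000 ≈ 0.892900
step 4 [2y] bond c/2=9/400: DF=(3734813/4000000 − 9/400·(0.953800+0.937100+0.892900))/(1+9/400) = 8519/10000 ≈ 0.851900
step 5 [2.5y] bond c/2=21/800: DF=(7497339/8000000 − 21/800·(0.953800+0.937100+0.892900+0.851900))/(1+21/800) = 4101/5000 ≈ 0.820200
step 6 [3y] swap r/2=1837/52722: DF=(1 − 1837/52722·(0.953800+0.937100+0.892900+0.851900+0.820200))/(1+1837/52722) = 8163/10000 ≈ 0.816300
step 7 [3.5y] swap r/2=2313/60409: DF=(1 − 2313/60409·(0.953800+0.937100+0.892900+0.851900+0.820200+0.816300))/(1+2313/60409) = 7687/10000 ≈ 0.768700

1 1/2 4769/5000
2 1 9371/10000
3 3/2 8929/10000
4 2 8519/10000
5 5/2 4101/5000
6 3 8163/10000
7 7/2 7687/10000
DF(3.5y) is solved at step 7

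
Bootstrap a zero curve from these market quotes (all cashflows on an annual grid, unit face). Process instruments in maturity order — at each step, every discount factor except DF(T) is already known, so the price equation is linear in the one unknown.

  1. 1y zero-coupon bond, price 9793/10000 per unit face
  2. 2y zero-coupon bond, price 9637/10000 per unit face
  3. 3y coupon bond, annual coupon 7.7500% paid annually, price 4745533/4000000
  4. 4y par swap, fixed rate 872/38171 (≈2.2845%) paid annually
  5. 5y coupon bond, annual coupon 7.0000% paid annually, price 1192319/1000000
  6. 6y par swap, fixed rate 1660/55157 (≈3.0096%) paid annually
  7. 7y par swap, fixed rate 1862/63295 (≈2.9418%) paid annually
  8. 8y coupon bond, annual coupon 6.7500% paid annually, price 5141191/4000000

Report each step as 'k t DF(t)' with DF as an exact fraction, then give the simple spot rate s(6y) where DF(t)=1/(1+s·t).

step 1 [1y] zero: DF = P = 9793/10000 ≈ 0.979300
step 2 [2y] zero: DF = P = 9637/10000 ≈ 0.963700
step 3 [3y] bond c/1=31/400: DF=(4745533/4000000 − 31/400·(0.979300+0.963700))/(1+31/400) = 9613/10000 ≈ 0.961300
step 4 [4y] swap r/1=872/38171: DF=(1 − 872/38171·(0.979300+0.963700+0.961300))/(1+872/38171) = 1141/1250 ≈ 0.912800
step 5 [5y] bond c/1=7/100: DF=(1192319/1000000 − 7/100·(0.979300+0.963700+0.961300+0.912800))/(1+7/100) = 4323/5000 ≈ 0.864600
step 6 [6y] swap r/1=1660/55157: DF=(1 − 1660/55157·(0.979300+0.963700+0.961300+0.912800+0.864600))/(1+1660/55157) = 417/500 ≈ 0.834000
step 7 [7y] swap r/1=1862/63295: DF=(1 − 1862/63295·(0.979300+0.963700+0.961300+0.912800+0.864600+0.834000))/(1+1862/63295) = 4069/5000 ≈ 0.813800
step 8 [8y] bond c/1=27/400: DF=(5141191/4000000 − 27/400·(0.979300+0.963700+0.961300+0.912800+0.864600+0.834000+0.813800))/(1+27/400) = 4019/5000 ≈ 0.803800

1 1 9793/10000
2 2 9637/10000
3 3 9613/10000
4 4 1141/1250
5 5 4323/5000
6 6 417/500
7 7 4069/5000
8 8 4019/5000
s(6y) = (1/(417/500) − 1)/(6) = 83/2502 ≈ 3.3173%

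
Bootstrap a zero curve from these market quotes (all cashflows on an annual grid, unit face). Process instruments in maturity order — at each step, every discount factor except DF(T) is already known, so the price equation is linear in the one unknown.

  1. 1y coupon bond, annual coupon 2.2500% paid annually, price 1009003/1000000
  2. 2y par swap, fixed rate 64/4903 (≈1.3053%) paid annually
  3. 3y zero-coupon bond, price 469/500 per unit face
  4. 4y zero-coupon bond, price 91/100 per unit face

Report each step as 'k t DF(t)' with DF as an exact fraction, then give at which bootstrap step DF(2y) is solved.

1 1 2467/2500
2 2 609/625
3 3 469/500
4 4 91/100
DF(2y) is solved at step 2

step 1 [1y] bond c/1=9/400: DF=(1009003/1000000 − 9/400·(0))/(1+9/400) = 2467/2500 ≈ 0.986800
step 2 [2y] swap r/1=64/4903: DF=(1 − 64/4903·(0.986800))/(1+64/4903) = 609/625 ≈ 0.974400
step 3 [3y] zero: DF = P = 469/500 ≈ 0.938000
step 4 [4y] zero: DF = P = 91/100 ≈ 0.910000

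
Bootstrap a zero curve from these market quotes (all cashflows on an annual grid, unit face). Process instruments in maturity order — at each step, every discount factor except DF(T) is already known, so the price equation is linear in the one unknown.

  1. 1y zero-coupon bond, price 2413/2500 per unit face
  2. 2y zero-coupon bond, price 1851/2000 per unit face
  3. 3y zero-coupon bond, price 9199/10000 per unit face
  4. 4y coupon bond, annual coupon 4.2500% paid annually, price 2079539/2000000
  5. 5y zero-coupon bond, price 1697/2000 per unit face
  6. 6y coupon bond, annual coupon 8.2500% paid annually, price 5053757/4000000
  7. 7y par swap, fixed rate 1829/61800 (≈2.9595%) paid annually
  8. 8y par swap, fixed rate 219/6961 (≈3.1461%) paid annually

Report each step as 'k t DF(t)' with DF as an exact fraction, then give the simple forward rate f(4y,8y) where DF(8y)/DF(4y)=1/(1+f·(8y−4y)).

step 1 [1y] zero: DF = P = 2413/2500 ≈ 0.965200
step 2 [2y] zero: DF = P = 1851/2000 ≈ 0.925500
step 3 [3y] zero: DF = P = 9199/10000 ≈ 0.919900
step 4 [4y] bond c/1=17/400: DF=(2079539/2000000 − 17/400·(0.965200+0.925500+0.919900))/(1+17/400) = 2207/2500 ≈ 0.882800
step 5 [5y] zero: DF = P = 1697/2000 ≈ 0.848500
step 6 [6y] bond c/1=33/400: DF=(5053757/4000000 − 33/400·(0.965200+0.925500+0.919900+0.882800+0.848500))/(1+33/400) = 821/1000 ≈ 0.821000
step 7 [7y] swap r/1=1829/61800: DF=(1 − 1829/61800·(0.965200+0.925500+0.919900+0.882800+0.848500+0.821000))/(1+1829/61800) = 8171/10000 ≈ 0.817100
step 8 [8y] swap r/1=219/6961: DF=(1 − 219/6961·(0.965200+0.925500+0.919900+0.882800+0.848500+0.821000+0.817100))/(1+219/6961) = 781/1000 ≈ 0.781000

1 1 2413/2500
2 2 1851/2000
3 3 9199/10000
4 4 2207/2500
5 5 1697/2000
6 6 821/1000
7 7 8171/10000
8 8 781/1000
f(4y,8y) = ((2207/2500)/(781/1000) − 1)/(4) = 509/15620 ≈ 3.2586%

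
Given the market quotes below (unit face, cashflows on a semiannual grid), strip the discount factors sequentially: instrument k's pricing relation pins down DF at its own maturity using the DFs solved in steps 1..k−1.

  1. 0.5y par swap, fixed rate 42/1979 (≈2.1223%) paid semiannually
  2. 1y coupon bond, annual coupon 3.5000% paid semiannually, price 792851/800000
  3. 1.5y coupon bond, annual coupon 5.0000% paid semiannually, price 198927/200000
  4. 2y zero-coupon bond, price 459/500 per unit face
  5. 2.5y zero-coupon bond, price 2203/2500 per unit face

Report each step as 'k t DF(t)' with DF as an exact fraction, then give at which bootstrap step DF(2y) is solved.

1 1/2 1979/2000
2 1 957/1000
3 3/2 9229/10000
4 2 459/500
5 5/2 2203/2500
DF(2y) is solved at step 4

step 1 [0.5y] swap r/2=21/1979: DF=(1 − 21/1979·(0))/(1+21/1979) = 1979/2000 ≈ 0.989500
step 2 [1y] bond c/2=7/400: DF=(792851/800000 − 7/400·(0.989500))/(1+7/400) = 957/1000 ≈ 0.957000
step 3 [1.5y] bond c/2=1/40: DF=(198927/200000 − 1/40·(0.989500+0.957000))/(1+1/40) = 9229/10000 ≈ 0.922900
step 4 [2y] zero: DF = P = 459/500 ≈ 0.918000
step 5 [2.5y] zero: DF = P = 2203/2500 ≈ 0.881200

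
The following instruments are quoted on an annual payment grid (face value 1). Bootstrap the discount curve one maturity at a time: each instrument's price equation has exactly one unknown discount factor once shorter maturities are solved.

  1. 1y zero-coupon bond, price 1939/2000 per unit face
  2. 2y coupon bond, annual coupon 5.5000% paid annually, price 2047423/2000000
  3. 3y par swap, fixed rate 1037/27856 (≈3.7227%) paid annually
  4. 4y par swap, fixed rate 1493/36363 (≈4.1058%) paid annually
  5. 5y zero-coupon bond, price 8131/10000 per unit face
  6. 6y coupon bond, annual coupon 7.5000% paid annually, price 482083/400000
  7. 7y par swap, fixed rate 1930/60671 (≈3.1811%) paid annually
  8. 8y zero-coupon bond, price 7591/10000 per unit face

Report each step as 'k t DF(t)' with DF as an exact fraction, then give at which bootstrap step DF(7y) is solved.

1 1 1939/2000
2 2 4599/5000
3 3 8963/10000
4 4 8507/10000
5 5 8131/10000
6 6 8107/10000
7 7 807/1000
8 8 7591/10000
DF(7y) is solved at step 7

step 1 [1y] zero: DF = P = 1939/2000 ≈ 0.969500
step 2 [2y] bond c/1=11/200: DF=(2047423/2000000 − 11/200·(0.969500))/(1+11/200) = 4599/5000 ≈ 0.919800
step 3 [3y] swap r/1=1037/27856: DF=(1 − 1037/27856·(0.969500+0.919800))/(1+1037/27856) = 8963/10000 ≈ 0.896300
step 4 [4y] swap r/1=1493/36363: DF=(1 − 1493/36363·(0.969500+0.919800+0.896300))/(1+1493/36363) = 8507/10000 ≈ 0.850700
step 5 [5y] zero: DF = P = 8131/10000 ≈ 0.813100
step 6 [6y] bond c/1=3/40: DF=(482083/400000 − 3/40·(0.969500+0.919800+0.896300+0.850700+0.813100))/(1+3/40) = 8107/10000 ≈ 0.810700
step 7 [7y] swap r/1=1930/60671: DF=(1 − 1930/60671·(0.969500+0.919800+0.896300+0.850700+0.813100+0.810700))/(1+1930/60671) = 807/1000 ≈ 0.807000
step 8 [8y] zero: DF = P = 7591/10000 ≈ 0.759100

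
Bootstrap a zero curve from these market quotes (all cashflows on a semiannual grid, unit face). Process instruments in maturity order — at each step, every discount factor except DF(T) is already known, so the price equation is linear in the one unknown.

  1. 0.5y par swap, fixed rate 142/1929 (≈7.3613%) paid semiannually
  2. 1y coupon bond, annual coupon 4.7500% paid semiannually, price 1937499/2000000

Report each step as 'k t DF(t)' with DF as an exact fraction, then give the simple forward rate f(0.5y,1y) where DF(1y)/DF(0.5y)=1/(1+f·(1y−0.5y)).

1 1/2 1929/2000
2 1 9239/10000
f(0.5y,1y) = ((1929/2000)/(9239/10000) − 1)/(1/2) = 812/9239 ≈ 8.7888%

step 1 [0.5y] swap r/2=71/1929: DF=(1 − 71/1929·(0))/(1+71/1929) = 1929/2000 ≈ 0.964500
step 2 [1y] bond c/2=19/800: DF=(1937499/2000000 − 19/800·(0.964500))/(1+19/800) = 9239/10000 ≈ 0.923900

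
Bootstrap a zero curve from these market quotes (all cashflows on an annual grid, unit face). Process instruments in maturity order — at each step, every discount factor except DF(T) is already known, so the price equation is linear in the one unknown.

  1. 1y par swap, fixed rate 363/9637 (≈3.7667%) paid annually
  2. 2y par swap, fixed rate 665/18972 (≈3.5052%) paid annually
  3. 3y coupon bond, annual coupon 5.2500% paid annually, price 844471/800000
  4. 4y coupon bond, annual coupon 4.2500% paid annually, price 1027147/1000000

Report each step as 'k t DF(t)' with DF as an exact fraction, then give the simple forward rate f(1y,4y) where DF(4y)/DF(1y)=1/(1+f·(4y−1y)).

1 1 9637/10000
2 2 1867/2000
3 3 9083/10000
4 4 8709/10000
f(1y,4y) = ((9637/10000)/(8709/10000) − 1)/(3) = 928/26127 ≈ 3.5519%

step 1 [1y] swap r/1=363/9637: DF=(1 − 363/9637·(0))/(1+363/9637) = 9637/10000 ≈ 0.963700
step 2 [2y] swap r/1=665/18972: DF=(1 − 665/18972·(0.963700))/(1+665/18972) = 1867/2000 ≈ 0.933500
step 3 [3y] bond c/1=21/400: DF=(844471/800000 − 21/400·(0.963700+0.933500))/(1+21/400) = 9083/10000 ≈ 0.908300
step 4 [4y] bond c/1=17/400: DF=(1027147/1000000 − 17/400·(0.963700+0.933500+0.908300))/(1+17/400) = 8709/10000 ≈ 0.870900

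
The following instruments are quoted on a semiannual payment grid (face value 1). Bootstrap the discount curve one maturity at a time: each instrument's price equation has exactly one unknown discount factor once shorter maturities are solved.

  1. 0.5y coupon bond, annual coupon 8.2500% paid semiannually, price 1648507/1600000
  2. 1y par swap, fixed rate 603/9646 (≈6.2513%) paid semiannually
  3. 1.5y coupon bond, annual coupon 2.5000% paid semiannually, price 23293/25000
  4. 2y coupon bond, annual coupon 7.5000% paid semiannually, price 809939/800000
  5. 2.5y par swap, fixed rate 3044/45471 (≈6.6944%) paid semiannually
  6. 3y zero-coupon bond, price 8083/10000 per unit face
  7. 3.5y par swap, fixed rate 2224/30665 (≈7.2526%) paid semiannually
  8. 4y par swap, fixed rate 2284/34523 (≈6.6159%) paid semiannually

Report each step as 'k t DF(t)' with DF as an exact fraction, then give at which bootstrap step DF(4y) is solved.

step 1 [0.5y] bond c/2=33/800: DF=(1648507/1600000 − 33/800·(0))/(1+33/800) = 1979/2000 ≈ 0.989500
step 2 [1y] swap r/2=603/19292: DF=(1 − 603/19292·(0.989500))/(1+603/19292) = 9397/10000 ≈ 0.939700
step 3 [1.5y] bond c/2=1/80: DF=(23293/25000 − 1/80·(0.989500+0.939700))/(1+1/80) = 2241/2500 ≈ 0.896400
step 4 [2y] bond c/2=3/80: DF=(809939/800000 − 3/80·(0.989500+0.939700+0.896400))/(1+3/80) = 8737/10000 ≈ 0.873700
step 5 [2.5y] swap r/2=1522/45471: DF=(1 − 1522/45471·(0.989500+0.939700+0.896400+0.873700))/(1+1522/45471) = 4239/5000 ≈ 0.847800
step 6 [3y] zero: DF = P = 8083/10000 ≈ 0.808300
step 7 [3.5y] swap r/2=1112/30665: DF=(1 − 1112/30665·(0.989500+0.939700+0.896400+0.873700+0.847800+0.808300))/(1+1112/30665) = 486/625 ≈ 0.777600
step 8 [4y] swap r/2=1142/34523: DF=(1 − 1142/34523·(0.989500+0.939700+0.896400+0.873700+0.847800+0.808300+0.777600))/(1+1142/34523) = 1929/2500 ≈ 0.771600

1 1/2 1979/2000
2 1 9397/10000
3 3/2 2241/2500
4 2 8737/10000
5 5/2 4239/5000
6 3 8083/10000
7 7/2 486/625
8 4 1929/2500
DF(4y) is solved at step 8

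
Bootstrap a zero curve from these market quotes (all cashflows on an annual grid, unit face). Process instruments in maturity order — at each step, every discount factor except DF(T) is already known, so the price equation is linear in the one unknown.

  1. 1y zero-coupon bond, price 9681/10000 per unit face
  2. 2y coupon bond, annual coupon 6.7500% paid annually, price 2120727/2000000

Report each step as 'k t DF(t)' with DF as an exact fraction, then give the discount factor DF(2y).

1 1 9681/10000
2 2 9321/10000
DF(2y) = 9321/10000 ≈ 0.932100

step 1 [1y] zero: DF = P = 9681/10000 ≈ 0.968100
step 2 [2y] bond c/1=27/400: DF=(2120727/2000000 − 27/400·(0.968100))/(1+27/400) = 9321/10000 ≈ 0.932100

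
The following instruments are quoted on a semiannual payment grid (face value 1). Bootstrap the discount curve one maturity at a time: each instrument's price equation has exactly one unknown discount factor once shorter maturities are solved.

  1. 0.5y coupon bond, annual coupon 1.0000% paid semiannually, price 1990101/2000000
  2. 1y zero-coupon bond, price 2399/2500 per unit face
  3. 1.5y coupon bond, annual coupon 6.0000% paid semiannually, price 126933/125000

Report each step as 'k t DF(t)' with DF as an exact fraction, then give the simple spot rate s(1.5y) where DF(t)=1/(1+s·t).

1 1/2 9901/10000
2 1 2399/2500
3 3/2 9291/10000
s(1.5y) = (1/(9291/10000) − 1)/(3/2) = 1418/27873 ≈ 5.0874%

step 1 [0.5y] bond c/2=1/200: DF=(1990101/2000000 − 1/200·(0))/(1+1/200) = 9901/10000 ≈ 0.990100
step 2 [1y] zero: DF = P = 2399/2500 ≈ 0.959600
step 3 [1.5y] bond c/2=3/100: DF=(126933/125000 − 3/100·(0.990100+0.959600))/(1+3/100) = 9291/10000 ≈ 0.929100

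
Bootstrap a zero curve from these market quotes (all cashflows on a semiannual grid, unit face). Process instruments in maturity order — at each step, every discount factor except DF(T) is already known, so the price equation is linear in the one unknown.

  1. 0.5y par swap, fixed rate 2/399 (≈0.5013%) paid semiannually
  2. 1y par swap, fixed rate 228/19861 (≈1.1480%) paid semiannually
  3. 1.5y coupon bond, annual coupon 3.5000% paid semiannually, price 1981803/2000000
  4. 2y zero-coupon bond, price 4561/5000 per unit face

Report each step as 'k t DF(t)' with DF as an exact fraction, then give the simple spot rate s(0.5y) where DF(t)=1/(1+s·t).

1 1/2 399/400
2 1 4943/5000
3 3/2 9397/10000
4 2 4561/5000
s(0.5y) = (1/(399/400) − 1)/(1/2) = 2/399 ≈ 0.5013%

step 1 [0.5y] swap r/2=1/399: DF=(1 − 1/399·(0))/(1+1/399) = 399/400 ≈ 0.997500
step 2 [1y] swap r/2=114/19861: DF=(1 − 114/19861·(0.997500))/(1+114/19861) = 4943/5000 ≈ 0.988600
step 3 [1.5y] bond c/2=7/400: DF=(1981803/2000000 − 7/400·(0.997500+0.988600))/(1+7/400) = 9397/10000 ≈ 0.939700
step 4 [2y] zero: DF = P = 4561/5000 ≈ 0.912200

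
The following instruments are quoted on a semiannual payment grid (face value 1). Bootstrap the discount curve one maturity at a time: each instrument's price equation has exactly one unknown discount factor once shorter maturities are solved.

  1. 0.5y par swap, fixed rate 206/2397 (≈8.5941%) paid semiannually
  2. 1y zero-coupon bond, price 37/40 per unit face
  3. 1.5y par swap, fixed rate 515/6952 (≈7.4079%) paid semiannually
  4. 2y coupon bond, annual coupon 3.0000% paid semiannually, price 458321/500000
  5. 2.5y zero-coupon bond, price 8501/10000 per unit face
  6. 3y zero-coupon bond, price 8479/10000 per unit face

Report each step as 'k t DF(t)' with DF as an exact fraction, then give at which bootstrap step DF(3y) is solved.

step 1 [0.5y] swap r/2=103/2397: DF=(1 − 103/2397·(0))/(1+103/2397) = 2397/2500 ≈ 0.958800
step 2 [1y] zero: DF = P = 37/40 ≈ 0.925000
step 3 [1.5y] swap r/2=515/13904: DF=(1 − 515/13904·(0.958800+0.925000))/(1+515/13904) = 897/1000 ≈ 0.897000
step 4 [2y] bond c/2=3/200: DF=(458321/500000 − 3/200·(0.958800+0.925000+0.897000))/(1+3/200) = 431/500 ≈ 0.862000
step 5 [2.5y] zero: DF = P = 8501/10000 ≈ 0.850100
step 6 [3y] zero: DF = P = 8479/10000 ≈ 0.847900

1 1/2 2397/2500
2 1 37/40
3 3/2 897/1000
4 2 431/500
5 5/2 8501/10000
6 3 8479/10000
DF(3y) is solved at step 6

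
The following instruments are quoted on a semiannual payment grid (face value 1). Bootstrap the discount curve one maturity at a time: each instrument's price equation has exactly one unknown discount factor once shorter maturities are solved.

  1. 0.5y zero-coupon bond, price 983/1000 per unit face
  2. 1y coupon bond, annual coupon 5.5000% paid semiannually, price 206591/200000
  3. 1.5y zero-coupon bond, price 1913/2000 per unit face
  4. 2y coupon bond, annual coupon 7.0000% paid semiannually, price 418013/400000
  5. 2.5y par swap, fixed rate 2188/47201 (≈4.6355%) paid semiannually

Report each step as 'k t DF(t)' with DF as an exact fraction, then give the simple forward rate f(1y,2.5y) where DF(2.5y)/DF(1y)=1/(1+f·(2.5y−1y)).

step 1 [0.5y] zero: DF = P = 983/1000 ≈ 0.983000
step 2 [1y] bond c/2=11/400: DF=(206591/200000 − 11/400·(0.983000))/(1+11/400) = 979/1000 ≈ 0.979000
step 3 [1.5y] zero: DF = P = 1913/2000 ≈ 0.956500
step 4 [2y] bond c/2=7/200: DF=(418013/400000 − 7/200·(0.983000+0.979000+0.956500))/(1+7/200) = 911/1000 ≈ 0.911000
step 5 [2.5y] swap r/2=1094/47201: DF=(1 − 1094/47201·(0.983000+0.979000+0.956500+0.911000))/(1+1094/47201) = 4453/5000 ≈ 0.890600

1 1/2 983/1000
2 1 979/1000
3 3/2 1913/2000
4 2 911/1000
5 5/2 4453/5000
f(1y,2.5y) = ((979/1000)/(4453/5000) − 1)/(3/2) = 884/13359 ≈ 6.6173%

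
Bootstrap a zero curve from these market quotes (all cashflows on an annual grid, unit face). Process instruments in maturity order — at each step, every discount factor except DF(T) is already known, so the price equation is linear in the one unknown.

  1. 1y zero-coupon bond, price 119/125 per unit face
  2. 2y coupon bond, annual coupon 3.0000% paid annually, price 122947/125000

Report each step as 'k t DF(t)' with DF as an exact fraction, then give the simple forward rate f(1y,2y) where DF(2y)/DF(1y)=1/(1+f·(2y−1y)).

step 1 [1y] zero: DF = P = 119/125 ≈ 0.952000
step 2 [2y] bond c/1=3/100: DF=(122947/125000 − 3/100·(0.952000))/(1+3/100) = 1159/1250 ≈ 0.927200

1 1 119/125
2 2 1159/1250
f(1y,2y) = ((119/125)/(1159/1250) − 1)/(1) = 31/1159 ≈ 2.6747%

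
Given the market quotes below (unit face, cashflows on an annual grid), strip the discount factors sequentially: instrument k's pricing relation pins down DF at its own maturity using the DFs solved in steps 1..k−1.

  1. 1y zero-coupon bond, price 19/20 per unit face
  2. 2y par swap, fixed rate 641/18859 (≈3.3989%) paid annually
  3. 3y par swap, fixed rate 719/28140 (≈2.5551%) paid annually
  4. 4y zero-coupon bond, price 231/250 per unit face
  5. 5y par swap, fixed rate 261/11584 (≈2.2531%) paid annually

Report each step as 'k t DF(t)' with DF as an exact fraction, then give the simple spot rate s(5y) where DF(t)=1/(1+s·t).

1 1 19/20
2 2 9359/10000
3 3 9281/10000
4 4 231/250
5 5 2239/2500
s(5y) = (1/(2239/2500) − 1)/(5) = 261/11195 ≈ 2.3314%

step 1 [1y] zero: DF = P = 19/20 ≈ 0.950000
step 2 [2y] swap r/1=641/18859: DF=(1 − 641/18859·(0.950000))/(1+641/18859) = 9359/10000 ≈ 0.935900
step 3 [3y] swap r/1=719/28140: DF=(1 − 719/28140·(0.950000+0.935900))/(1+719/28140) = 9281/10000 ≈ 0.928100
step 4 [4y] zero: DF = P = 231/250 ≈ 0.924000
step 5 [5y] swap r/1=261/11584: DF=(1 − 261/11584·(0.950000+0.935900+0.928100+0.924000))/(1+261/11584) = 2239/2500 ≈ 0.895600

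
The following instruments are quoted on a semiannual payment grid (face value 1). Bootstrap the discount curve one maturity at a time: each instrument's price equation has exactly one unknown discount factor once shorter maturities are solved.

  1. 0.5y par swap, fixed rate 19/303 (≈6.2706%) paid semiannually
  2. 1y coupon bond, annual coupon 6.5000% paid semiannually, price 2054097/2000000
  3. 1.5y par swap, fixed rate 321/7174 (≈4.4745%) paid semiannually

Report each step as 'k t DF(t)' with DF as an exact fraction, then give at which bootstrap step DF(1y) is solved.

1 1/2 606/625
2 1 4821/5000
3 3/2 4679/5000
DF(1y) is solved at step 2

step 1 [0.5y] swap r/2=19/606: DF=(1 − 19/606·(0))/(1+19/606) = 606/625 ≈ 0.969600
step 2 [1y] bond c/2=13/400: DF=(2054097/2000000 − 13/400·(0.969600))/(1+13/400) = 4821/5000 ≈ 0.964200
step 3 [1.5y] swap r/2=321/14348: DF=(1 − 321/14348·(0.969600+0.964200))/(1+321/14348) = 4679/5000 ≈ 0.935800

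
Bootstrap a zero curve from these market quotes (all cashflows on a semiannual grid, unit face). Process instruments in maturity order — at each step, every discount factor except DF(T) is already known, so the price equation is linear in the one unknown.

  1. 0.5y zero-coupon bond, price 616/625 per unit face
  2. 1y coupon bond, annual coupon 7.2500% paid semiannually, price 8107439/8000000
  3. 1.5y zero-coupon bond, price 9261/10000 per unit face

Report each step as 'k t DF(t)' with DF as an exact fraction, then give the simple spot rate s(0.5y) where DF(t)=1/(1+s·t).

step 1 [0.5y] zero: DF = P = 616/625 ≈ 0.985600
step 2 [1y] bond c/2=29/800: DF=(8107439/8000000 − 29/800·(0.985600))/(1+29/800) = 1887/2000 ≈ 0.943500
step 3 [1.5y] zero: DF = P = 9261/10000 ≈ 0.926100

1 1/2 616/625
2 1 1887/2000
3 3/2 9261/10000
s(0.5y) = (1/(616/625) − 1)/(1/2) = 9/308 ≈ 2.9221%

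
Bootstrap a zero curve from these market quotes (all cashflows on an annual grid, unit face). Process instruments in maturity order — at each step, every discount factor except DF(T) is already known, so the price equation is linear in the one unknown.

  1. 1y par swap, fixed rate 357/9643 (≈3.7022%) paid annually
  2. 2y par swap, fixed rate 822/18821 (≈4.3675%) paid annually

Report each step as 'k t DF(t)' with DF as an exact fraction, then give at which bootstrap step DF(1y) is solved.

step 1 [1y] swap r/1=357/9643: DF=(1 − 357/9643·(0))/(1+357/9643) = 9643/10000 ≈ 0.964300
step 2 [2y] swap r/1=822/18821: DF=(1 − 822/18821·(0.964300))/(1+822/18821) = 4589/5000 ≈ 0.917800

1 1 9643/10000
2 2 4589/5000
DF(1y) is solved at step 1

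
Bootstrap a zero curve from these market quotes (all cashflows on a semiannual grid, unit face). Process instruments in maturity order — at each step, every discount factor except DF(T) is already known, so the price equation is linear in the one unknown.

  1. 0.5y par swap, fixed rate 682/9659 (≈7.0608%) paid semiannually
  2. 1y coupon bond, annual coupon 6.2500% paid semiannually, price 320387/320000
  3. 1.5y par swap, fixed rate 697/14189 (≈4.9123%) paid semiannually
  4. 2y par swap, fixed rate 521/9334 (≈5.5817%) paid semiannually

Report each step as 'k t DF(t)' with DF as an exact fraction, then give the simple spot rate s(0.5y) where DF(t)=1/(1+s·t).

step 1 [0.5y] swap r/2=341/9659: DF=(1 − 341/9659·(0))/(1+341/9659) = 9659/10000 ≈ 0.965900
step 2 [1y] bond c/2=1/32: DF=(320387/320000 − 1/32·(0.965900))/(1+1/32) = 1177/1250 ≈ 0.941600
step 3 [1.5y] swap r/2=697/28378: DF=(1 − 697/28378·(0.965900+0.941600))/(1+697/28378) = 9303/10000 ≈ 0.930300
step 4 [2y] swap r/2=521/18668: DF=(1 − 521/18668·(0.965900+0.941600+0.930300))/(1+521/18668) = 4479/5000 ≈ 0.895800

1 1/2 9659/10000
2 1 1177/1250
3 3/2 9303/10000
4 2 4479/5000
s(0.5y) = (1/(9659/10000) − 1)/(1/2) = 682/9659 ≈ 7.0608%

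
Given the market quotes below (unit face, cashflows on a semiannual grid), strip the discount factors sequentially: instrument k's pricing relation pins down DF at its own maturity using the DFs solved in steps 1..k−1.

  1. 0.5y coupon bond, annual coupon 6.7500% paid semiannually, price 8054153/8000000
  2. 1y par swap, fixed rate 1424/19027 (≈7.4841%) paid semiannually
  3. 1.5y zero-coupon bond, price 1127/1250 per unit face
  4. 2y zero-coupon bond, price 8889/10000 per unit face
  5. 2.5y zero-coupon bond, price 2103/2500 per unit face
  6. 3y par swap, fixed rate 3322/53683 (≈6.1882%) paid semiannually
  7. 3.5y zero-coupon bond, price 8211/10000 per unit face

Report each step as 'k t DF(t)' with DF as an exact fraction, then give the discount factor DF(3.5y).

step 1 [0.5y] bond c/2=27/800: DF=(8054153/8000000 − 27/800·(0))/(1+27/800) = 9739/10000 ≈ 0.973900
step 2 [1y] swap r/2=712/19027: DF=(1 − 712/19027·(0.973900))/(1+712/19027) = 1161/1250 ≈ 0.928800
step 3 [1.5y] zero: DF = P = 1127/1250 ≈ 0.901600
step 4 [2y] zero: DF = P = 8889/10000 ≈ 0.888900
step 5 [2.5y] zero: DF = P = 2103/2500 ≈ 0.841200
step 6 [3y] swap r/2=1661/53683: DF=(1 − 1661/53683·(0.973900+0.928800+0.901600+0.888900+0.841200))/(1+1661/53683) = 8339/10000 ≈ 0.833900
step 7 [3.5y] zero: DF = P = 8211/10000 ≈ 0.821100

1 1/2 9739/10000
2 1 1161/1250
3 3/2 1127/1250
4 2 8889/10000
5 5/2 2103/2500
6 3 8339/10000
7 7/2 8211/10000
DF(3.5y) = 8211/10000 ≈ 0.821100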